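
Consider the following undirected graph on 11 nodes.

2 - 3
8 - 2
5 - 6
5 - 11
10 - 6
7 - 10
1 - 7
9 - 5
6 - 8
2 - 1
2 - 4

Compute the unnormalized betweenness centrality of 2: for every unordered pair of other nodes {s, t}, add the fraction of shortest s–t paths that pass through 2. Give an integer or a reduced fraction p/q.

Pairs whose geodesics pass through 2 — 5–1: 1/2; 5–3: 1; 5–4: 1; 1–8: 1; 1–6: 1/2; 1–3: 1; 1–9: 1/2; 1–4: 1; 1–11: 1/2; 8–7: 1/2; 8–3: 1; 8–4: 1; 6–3: 1; 6–4: 1 … (+9 more pairs).
All other pairs contribute 0.
Summing the contributions gives betweenness(2) = 41/2.

41/2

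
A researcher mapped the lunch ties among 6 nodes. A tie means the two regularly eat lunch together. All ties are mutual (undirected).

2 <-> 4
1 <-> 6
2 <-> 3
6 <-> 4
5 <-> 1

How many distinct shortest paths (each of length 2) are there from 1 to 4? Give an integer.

1

The shortest distance is 2, and the only length-2 path is 1–6–4. So there is exactly 1 shortest path.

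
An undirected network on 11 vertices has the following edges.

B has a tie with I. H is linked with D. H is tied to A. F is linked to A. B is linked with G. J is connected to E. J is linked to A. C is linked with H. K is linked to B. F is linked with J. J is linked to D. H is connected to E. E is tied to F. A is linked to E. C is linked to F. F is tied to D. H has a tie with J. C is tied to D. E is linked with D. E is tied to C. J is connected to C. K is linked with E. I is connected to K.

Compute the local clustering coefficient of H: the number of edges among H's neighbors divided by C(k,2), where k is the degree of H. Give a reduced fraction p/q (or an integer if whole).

4/5

H's neighbors: A, C, D, E, and J (k = 5).
Possible neighbor pairs: C(5,2) = 10. Edges among them: A–E, A–J, C–D, C–E, C–J, D–E, D–J, E–J → e = 8.
Clustering(H) = 8/10 = 4/5.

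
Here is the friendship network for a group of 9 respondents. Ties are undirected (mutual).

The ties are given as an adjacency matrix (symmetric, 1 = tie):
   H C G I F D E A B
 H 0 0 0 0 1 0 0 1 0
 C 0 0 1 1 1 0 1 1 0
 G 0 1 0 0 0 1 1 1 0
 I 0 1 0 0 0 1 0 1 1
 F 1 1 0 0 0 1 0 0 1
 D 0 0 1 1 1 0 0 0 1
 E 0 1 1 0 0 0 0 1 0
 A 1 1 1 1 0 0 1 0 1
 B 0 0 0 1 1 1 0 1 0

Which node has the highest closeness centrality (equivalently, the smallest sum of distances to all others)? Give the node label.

Farness (sum of distances to all others) for each node — A:10, B:12, C:11, D:12, E:13, F:12, G:12, H:14, I:12.
The smallest farness is 10, for A, so A has the highest closeness.

A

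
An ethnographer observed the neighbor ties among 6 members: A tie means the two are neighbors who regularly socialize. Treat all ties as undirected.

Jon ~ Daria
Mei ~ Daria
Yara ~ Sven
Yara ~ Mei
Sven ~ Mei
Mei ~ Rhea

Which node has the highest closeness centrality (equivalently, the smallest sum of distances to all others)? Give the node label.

Farness (sum of distances to all others) for each node — Daria:8, Jon:12, Mei:6, Rhea:10, Sven:9, Yara:9.
The smallest farness is 6, for Mei, so Mei has the highest closeness.

Mei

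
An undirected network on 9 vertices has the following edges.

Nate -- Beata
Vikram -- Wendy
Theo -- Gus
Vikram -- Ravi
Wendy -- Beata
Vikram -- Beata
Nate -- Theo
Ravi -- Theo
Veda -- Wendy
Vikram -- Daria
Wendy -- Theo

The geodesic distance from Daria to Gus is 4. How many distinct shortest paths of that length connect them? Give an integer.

2

The shortest distance is 4. The length-4 paths are: Daria–Vikram–Wendy–Theo–Gus; Daria–Vikram–Ravi–Theo–Gus.
That gives 2 distinct shortest paths.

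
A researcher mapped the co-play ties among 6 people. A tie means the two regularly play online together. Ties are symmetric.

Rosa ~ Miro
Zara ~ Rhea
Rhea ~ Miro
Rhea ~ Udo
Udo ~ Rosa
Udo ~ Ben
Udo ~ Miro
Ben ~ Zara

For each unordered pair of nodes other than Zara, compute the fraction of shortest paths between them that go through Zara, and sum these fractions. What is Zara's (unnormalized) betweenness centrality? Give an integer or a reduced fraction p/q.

1/2

Pairs whose geodesics pass through Zara — Ben–Rhea: 1/2.
All other pairs contribute 0.
Summing the contributions gives betweenness(Zara) = 1/2.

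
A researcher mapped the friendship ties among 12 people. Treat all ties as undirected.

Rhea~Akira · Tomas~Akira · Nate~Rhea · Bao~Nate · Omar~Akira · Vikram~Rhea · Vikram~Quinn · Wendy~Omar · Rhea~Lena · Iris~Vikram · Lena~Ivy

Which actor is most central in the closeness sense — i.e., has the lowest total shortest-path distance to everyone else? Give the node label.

Farness (sum of distances to all others) for each node — Akira:23, Bao:37, Iris:35, Ivy:37, Lena:27, Nate:27, Omar:31, Quinn:35, Rhea:19, Tomas:33, Vikram:25, Wendy:41.
The smallest farness is 19, for Rhea, so Rhea has the highest closeness.

Rhea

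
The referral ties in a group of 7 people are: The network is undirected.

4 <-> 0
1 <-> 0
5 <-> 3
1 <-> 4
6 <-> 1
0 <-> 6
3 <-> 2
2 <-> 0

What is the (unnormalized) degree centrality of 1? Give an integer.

3

1 is directly tied to 0, 4, and 6. That is 3 neighbors, so the degree of 1 is 3.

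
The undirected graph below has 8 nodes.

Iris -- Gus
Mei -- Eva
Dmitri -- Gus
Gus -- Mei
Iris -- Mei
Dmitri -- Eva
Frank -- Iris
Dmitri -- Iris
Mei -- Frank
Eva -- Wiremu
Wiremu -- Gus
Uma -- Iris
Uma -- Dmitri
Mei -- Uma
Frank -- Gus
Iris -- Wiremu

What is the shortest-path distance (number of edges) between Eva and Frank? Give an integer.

One shortest route is Eva – Mei – Frank, which uses 2 edges, and Eva and Frank are not directly tied, so nothing shorter exists. So d(Eva,Frank) = 2.

2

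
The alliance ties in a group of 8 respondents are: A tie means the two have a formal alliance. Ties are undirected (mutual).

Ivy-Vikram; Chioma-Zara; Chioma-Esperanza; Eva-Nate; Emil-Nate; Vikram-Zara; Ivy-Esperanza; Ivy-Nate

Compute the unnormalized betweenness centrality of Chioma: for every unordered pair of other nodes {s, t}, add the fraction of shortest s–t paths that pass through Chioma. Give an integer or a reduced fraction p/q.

1

Pairs whose geodesics pass through Chioma — Esperanza–Zara: 1.
All other pairs contribute 0.
Summing the contributions gives betweenness(Chioma) = 1.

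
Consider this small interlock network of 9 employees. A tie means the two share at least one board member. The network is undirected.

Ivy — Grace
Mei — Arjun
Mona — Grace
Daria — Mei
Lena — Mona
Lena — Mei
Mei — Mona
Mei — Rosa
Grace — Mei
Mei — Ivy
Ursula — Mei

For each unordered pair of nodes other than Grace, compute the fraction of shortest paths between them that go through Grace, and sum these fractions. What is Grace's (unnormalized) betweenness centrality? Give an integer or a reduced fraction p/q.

Pairs whose geodesics pass through Grace — Ivy–Mona: 1/2.
All other pairs contribute 0.
Summing the contributions gives betweenness(Grace) = 1/2.

1/2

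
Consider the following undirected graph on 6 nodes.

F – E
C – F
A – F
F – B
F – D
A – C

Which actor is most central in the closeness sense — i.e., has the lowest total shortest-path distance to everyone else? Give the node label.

Farness (sum of distances to all others) for each node — A:8, B:9, C:8, D:9, E:9, F:5.
The smallest farness is 5, for F, so F has the highest closeness.

F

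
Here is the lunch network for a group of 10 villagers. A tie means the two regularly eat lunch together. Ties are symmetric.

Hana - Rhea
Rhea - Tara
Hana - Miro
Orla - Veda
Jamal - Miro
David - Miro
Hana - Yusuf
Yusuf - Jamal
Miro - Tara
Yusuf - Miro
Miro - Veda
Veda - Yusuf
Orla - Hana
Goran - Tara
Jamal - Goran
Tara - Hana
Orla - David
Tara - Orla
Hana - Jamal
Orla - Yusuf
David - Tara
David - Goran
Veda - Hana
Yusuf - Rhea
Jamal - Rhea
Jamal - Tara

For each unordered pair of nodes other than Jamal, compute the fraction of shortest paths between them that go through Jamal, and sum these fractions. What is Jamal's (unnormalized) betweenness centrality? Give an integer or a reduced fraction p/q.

Pairs whose geodesics pass through Jamal — Veda–Goran: 3/8; Goran–Miro: 1/3; Goran–Rhea: 1/2; Goran–Hana: 1/2; Goran–Yusuf: 1; Miro–Rhea: 1/4; Yusuf–Tara: 1/5.
All other pairs contribute 0.
Summing the contributions gives betweenness(Jamal) = 379/120.

379/120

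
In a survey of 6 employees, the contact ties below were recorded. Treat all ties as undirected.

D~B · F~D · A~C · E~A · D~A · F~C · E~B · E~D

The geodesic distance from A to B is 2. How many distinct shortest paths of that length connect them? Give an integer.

2

The shortest distance is 2. The length-2 paths are: A–D–B; A–E–B.
That gives 2 distinct shortest paths.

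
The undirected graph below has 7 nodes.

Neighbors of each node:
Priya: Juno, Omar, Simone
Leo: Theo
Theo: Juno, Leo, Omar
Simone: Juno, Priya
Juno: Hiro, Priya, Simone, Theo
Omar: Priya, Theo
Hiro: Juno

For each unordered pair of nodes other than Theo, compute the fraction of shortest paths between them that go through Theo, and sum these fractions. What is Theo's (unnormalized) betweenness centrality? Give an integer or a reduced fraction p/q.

6

Pairs whose geodesics pass through Theo — Priya–Leo: 2/2; Simone–Leo: 1; Juno–Omar: 1/2; Juno–Leo: 1; Hiro–Omar: 1/2; Hiro–Leo: 1; Omar–Leo: 1.
All other pairs contribute 0.
Summing the contributions gives betweenness(Theo) = 6.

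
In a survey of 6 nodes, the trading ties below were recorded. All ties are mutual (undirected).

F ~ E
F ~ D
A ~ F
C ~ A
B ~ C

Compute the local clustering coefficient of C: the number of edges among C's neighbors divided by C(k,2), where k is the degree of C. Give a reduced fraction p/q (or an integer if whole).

0

C's neighbors: A and B (k = 2).
Possible neighbor pairs: C(2,2) = 1. Edges among them: none → e = 0.
Clustering(C) = 0/1.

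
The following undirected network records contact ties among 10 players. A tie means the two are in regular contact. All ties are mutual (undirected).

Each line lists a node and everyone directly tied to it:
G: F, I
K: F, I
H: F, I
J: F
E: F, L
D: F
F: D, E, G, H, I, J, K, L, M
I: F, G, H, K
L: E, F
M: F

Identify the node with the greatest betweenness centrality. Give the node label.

F

Unnormalized betweenness of each node: D:0, E:0, F:61/2, G:0, H:0, I:3/2, J:0, K:0, L:0, M:0.
F has the largest value, 61/2, making it the main broker — the node through which the most shortest paths run.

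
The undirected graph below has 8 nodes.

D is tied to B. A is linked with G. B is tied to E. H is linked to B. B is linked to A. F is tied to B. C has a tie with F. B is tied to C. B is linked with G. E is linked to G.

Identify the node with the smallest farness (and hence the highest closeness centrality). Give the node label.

Farness (sum of distances to all others) for each node — A:12, B:7, C:12, D:13, E:12, F:12, G:11, H:13.
The smallest farness is 7, for B, so B has the highest closeness.

B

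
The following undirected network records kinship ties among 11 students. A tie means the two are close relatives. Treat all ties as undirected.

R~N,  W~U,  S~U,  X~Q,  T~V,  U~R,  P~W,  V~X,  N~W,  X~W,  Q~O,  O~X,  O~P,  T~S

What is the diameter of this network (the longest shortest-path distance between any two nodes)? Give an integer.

Eccentricity of each node (its greatest distance to any other): N:4, O:4, P:4, Q:4, R:4, S:4, T:4, U:3, V:4, W:3, X:3.
The maximum eccentricity is 4, realized for instance by the pair P–T via P – O – X – V – T. So the diameter is 4.

4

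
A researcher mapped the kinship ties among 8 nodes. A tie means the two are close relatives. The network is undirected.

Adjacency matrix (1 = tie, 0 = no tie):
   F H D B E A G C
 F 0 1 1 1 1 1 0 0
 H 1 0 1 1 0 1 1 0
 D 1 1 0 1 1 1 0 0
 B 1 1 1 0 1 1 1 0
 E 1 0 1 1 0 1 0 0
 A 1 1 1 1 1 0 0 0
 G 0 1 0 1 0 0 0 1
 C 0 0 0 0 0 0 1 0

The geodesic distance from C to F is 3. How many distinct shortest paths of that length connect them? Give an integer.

2

The shortest distance is 3. The length-3 paths are: C–G–H–F; C–G–B–F.
That gives 2 distinct shortest paths.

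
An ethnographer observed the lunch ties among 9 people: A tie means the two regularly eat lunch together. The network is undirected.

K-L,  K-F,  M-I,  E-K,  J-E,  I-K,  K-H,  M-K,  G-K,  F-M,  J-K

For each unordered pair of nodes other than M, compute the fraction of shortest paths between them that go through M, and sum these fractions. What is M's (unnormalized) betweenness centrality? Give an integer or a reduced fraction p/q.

Pairs whose geodesics pass through M — F–I: 1/2.
All other pairs contribute 0.
Summing the contributions gives betweenness(M) = 1/2.

1/2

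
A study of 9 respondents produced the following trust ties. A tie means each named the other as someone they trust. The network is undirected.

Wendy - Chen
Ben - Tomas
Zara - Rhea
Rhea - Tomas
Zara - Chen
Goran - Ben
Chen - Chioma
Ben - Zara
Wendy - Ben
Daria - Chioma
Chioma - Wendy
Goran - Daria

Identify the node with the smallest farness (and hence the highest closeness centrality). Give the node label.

Ben

Farness (sum of distances to all others) for each node — Ben:12, Chen:15, Chioma:15, Daria:18, Goran:16, Rhea:19, Tomas:17, Wendy:14, Zara:14.
The smallest farness is 12, for Ben, so Ben has the highest closeness.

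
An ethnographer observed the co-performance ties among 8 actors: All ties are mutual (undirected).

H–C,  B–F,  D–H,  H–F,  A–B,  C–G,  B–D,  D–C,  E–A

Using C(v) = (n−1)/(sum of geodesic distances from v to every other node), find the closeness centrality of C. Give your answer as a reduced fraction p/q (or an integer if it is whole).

1/2

Distances from C: A:3, B:2, D:1, E:4, F:2, G:1, H:1. Sum = 14.
n = 8, so closeness = 7/14 = 1/2.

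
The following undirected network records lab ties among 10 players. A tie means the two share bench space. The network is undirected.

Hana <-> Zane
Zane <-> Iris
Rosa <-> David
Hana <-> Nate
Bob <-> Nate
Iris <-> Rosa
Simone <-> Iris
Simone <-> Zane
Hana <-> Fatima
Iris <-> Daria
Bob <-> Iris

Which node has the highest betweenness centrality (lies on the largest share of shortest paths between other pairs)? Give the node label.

Iris

Unnormalized betweenness of each node: Bob:9/2, Daria:0, David:0, Fatima:0, Hana:19/2, Iris:45/2, Nate:2, Rosa:8, Simone:0, Zane:21/2.
Iris has the largest value, 45/2, making it the main broker — the node through which the most shortest paths run.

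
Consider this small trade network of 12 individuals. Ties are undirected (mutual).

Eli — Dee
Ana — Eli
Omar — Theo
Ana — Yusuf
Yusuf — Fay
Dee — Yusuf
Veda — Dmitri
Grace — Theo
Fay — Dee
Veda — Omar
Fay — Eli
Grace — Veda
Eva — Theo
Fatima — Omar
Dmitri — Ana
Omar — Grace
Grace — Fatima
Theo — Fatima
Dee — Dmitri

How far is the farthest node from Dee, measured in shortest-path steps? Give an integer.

Distances from Dee: Ana:2, Dmitri:1, Eli:1, Eva:5, Fatima:4, Fay:1, Grace:3, Omar:3, Theo:4, Veda:2, Yusuf:1.
The largest is 5 (to Eva), so the eccentricity of Dee is 5.

5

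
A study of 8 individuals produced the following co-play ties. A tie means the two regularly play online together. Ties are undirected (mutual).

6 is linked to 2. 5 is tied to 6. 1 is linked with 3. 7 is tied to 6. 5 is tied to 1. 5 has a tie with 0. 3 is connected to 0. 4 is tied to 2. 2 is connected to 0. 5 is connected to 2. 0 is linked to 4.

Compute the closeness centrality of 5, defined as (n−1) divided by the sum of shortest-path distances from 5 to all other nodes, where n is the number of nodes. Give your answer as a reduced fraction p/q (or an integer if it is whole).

Distances from 5: 0:1, 1:1, 2:1, 3:2, 4:2, 6:1, 7:2. Sum = 10.
n = 8, so closeness = 7/10.

7/10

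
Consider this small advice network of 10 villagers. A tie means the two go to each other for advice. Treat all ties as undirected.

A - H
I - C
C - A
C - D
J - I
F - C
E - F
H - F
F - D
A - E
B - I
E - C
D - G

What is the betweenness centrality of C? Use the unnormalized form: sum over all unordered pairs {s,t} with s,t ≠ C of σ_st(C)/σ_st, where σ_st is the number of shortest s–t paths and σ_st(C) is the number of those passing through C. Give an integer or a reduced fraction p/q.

64/3

Pairs whose geodesics pass through C — I–F: 1; I–E: 1; I–H: 2/2; I–G: 1; I–A: 1; I–D: 1; F–J: 1; F–B: 1; F–A: 1/3; J–E: 1; J–H: 2/2; J–G: 1; J–A: 1; J–D: 1 … (+9 more pairs).
All other pairs contribute 0.
Summing the contributions gives betweenness(C) = 64/3.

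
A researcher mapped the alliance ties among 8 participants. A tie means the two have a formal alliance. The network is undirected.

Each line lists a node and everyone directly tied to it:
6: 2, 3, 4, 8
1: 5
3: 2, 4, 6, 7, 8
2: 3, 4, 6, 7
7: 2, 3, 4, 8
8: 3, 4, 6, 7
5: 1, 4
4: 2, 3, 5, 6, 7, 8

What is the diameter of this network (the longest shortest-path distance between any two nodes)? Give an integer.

3

Eccentricity of each node (its greatest distance to any other): 1:3, 2:3, 3:3, 4:2, 5:2, 6:3, 7:3, 8:3.
The maximum eccentricity is 3, realized for instance by the pair 7–1 via 7 – 4 – 5 – 1. So the diameter is 3.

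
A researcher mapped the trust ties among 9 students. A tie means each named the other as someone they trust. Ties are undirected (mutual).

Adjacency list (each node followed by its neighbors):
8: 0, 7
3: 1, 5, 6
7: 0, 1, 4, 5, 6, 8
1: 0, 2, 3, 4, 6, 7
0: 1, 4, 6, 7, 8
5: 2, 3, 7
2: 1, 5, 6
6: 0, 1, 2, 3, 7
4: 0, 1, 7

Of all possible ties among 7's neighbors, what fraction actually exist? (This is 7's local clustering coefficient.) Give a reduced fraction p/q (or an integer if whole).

7's neighbors: 0, 1, 4, 5, 6, and 8 (k = 6).
Possible neighbor pairs: C(6,2) = 15. Edges among them: 0–1, 0–4, 0–6, 0–8, 1–4, 1–6 → e = 6.
Clustering(7) = 6/15 = 2/5.

2/5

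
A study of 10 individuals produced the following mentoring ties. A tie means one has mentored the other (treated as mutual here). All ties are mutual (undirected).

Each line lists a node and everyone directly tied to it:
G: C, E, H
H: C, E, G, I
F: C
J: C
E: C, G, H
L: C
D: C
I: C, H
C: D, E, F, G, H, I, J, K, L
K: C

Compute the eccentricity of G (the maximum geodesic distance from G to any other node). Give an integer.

2

Distances from G: C:1, D:2, E:1, F:2, H:1, I:2, J:2, K:2, L:2.
The largest is 2 (to J, F, L, K, D, and I), so the eccentricity of G is 2.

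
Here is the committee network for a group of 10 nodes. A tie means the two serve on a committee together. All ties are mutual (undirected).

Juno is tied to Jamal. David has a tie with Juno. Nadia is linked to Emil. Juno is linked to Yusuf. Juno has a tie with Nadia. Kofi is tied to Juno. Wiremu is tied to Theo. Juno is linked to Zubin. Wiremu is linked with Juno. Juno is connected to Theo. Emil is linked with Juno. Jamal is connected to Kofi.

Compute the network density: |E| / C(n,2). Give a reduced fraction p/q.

There are 12 edges and 10 nodes, so the maximum possible is C(10,2) = 45.
Density = 12/45 = 4/15.

4/15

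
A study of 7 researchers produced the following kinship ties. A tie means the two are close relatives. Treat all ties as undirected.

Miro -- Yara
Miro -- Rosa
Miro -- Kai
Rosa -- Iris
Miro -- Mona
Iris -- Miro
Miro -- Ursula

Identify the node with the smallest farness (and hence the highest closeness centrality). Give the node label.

Farness (sum of distances to all others) for each node — Iris:10, Kai:11, Miro:6, Mona:11, Rosa:10, Ursula:11, Yara:11.
The smallest farness is 6, for Miro, so Miro has the highest closeness.

Miro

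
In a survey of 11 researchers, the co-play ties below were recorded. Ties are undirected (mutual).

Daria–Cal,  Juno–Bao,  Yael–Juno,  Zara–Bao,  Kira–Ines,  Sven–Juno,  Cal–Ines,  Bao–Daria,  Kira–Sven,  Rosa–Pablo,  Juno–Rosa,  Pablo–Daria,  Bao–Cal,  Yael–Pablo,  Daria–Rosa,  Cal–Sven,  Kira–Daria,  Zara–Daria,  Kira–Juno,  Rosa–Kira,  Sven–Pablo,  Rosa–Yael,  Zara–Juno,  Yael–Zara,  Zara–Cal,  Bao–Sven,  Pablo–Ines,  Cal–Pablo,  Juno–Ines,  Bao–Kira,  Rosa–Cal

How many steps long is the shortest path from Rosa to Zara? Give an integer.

2

One shortest route is Rosa – Cal – Zara, which uses 2 edges, and Rosa and Zara are not directly tied, so nothing shorter exists. So d(Rosa,Zara) = 2.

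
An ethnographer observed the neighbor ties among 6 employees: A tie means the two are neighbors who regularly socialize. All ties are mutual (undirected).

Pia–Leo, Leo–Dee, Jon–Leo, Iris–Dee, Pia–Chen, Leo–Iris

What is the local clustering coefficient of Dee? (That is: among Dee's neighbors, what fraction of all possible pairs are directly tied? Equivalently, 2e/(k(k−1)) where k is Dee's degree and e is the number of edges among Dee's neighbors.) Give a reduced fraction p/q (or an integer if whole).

Dee's neighbors: Iris and Leo (k = 2).
Possible neighbor pairs: C(2,2) = 1. Edges among them: Iris–Leo → e = 1.
Clustering(Dee) = 1/1.

1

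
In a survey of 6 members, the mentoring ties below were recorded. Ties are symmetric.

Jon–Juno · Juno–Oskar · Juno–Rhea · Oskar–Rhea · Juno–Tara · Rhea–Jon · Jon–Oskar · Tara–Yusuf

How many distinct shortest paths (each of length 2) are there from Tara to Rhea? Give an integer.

1

The shortest distance is 2, and the only length-2 path is Tara–Juno–Rhea. So there is exactly 1 shortest path.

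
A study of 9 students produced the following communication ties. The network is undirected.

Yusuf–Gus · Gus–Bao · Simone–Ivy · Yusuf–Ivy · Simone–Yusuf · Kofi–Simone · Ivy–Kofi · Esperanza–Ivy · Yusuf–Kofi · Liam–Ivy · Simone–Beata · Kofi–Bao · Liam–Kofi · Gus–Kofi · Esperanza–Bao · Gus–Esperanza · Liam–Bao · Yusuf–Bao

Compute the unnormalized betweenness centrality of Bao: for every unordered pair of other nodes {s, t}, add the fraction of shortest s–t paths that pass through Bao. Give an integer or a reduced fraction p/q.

Pairs whose geodesics pass through Bao — Gus–Liam: 1/2; Kofi–Esperanza: 1/3; Yusuf–Esperanza: 1/3; Yusuf–Liam: 1/3; Esperanza–Liam: 1/2.
All other pairs contribute 0.
Summing the contributions gives betweenness(Bao) = 2.

2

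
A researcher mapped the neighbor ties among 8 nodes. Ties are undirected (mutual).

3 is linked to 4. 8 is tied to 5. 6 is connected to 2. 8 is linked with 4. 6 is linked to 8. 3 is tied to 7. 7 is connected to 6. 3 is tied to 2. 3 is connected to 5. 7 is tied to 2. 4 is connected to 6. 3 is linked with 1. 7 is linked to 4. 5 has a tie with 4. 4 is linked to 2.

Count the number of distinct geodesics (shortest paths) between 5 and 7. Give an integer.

2

The shortest distance is 2. The length-2 paths are: 5–3–7; 5–4–7.
That gives 2 distinct shortest paths.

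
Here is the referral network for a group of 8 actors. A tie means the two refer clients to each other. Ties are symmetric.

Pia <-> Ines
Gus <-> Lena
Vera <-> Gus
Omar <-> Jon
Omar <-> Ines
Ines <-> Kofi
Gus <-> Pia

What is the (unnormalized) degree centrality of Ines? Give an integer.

Ines is directly tied to Kofi, Omar, and Pia. That is 3 neighbors, so the degree of Ines is 3.

3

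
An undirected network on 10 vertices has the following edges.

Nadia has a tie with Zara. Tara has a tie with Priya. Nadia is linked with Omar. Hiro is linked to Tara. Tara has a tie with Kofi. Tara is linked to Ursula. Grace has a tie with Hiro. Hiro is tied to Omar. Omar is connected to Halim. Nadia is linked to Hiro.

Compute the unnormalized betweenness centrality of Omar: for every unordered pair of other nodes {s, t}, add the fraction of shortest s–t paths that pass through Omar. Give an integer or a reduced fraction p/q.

Pairs whose geodesics pass through Omar — Grace–Halim: 1; Kofi–Halim: 1; Ursula–Halim: 1; Zara–Halim: 1; Tara–Halim: 1; Priya–Halim: 1; Hiro–Halim: 1; Halim–Nadia: 1.
All other pairs contribute 0.
Summing the contributions gives betweenness(Omar) = 8.

8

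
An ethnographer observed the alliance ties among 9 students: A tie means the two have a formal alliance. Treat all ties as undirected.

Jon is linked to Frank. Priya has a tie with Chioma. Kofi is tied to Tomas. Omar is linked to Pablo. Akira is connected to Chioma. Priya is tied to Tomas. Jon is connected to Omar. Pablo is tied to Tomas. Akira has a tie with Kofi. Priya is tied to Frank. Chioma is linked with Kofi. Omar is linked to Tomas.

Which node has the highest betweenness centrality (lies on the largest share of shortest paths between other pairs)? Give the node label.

Unnormalized betweenness of each node: Akira:0, Chioma:7/2, Frank:5/2, Jon:3/2, Kofi:5, Omar:4, Pablo:0, Priya:15/2, Tomas:11.
Tomas has the largest value, 11, making it the main broker — the node through which the most shortest paths run.

Tomas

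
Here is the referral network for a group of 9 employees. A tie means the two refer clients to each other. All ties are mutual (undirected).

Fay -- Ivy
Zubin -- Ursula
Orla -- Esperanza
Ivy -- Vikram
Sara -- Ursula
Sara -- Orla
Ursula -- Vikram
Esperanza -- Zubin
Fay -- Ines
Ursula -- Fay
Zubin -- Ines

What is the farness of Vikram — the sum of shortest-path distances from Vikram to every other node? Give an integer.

17

Distances from Vikram: Esperanza:3, Fay:2, Ines:3, Ivy:1, Orla:3, Sara:2, Ursula:1, Zubin:2.
Sum = 3 + 2 + 3 + 1 + 3 + 2 + 1 + 2 = 17.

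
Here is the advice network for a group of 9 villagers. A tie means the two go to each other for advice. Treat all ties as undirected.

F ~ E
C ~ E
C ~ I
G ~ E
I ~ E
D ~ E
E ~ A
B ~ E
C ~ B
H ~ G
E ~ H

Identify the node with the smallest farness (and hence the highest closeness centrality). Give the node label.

E

Farness (sum of distances to all others) for each node — A:15, B:14, C:13, D:15, E:8, F:15, G:14, H:14, I:14.
The smallest farness is 8, for E, so E has the highest closeness.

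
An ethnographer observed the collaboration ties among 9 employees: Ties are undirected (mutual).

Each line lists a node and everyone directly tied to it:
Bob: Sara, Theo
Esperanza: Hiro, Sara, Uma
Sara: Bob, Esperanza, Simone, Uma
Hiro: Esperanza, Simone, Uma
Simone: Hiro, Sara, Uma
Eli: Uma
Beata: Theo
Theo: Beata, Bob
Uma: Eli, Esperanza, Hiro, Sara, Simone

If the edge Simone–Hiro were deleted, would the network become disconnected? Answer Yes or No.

Even without that edge, Simone still reaches Hiro via Simone – Uma – Hiro, so the network stays connected. Not a bridge.

No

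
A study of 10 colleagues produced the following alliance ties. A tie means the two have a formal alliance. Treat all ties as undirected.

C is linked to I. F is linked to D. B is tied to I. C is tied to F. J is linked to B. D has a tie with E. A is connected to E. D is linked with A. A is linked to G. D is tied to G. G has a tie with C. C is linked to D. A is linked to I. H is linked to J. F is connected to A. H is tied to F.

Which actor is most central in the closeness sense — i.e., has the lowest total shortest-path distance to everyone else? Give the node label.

A

Farness (sum of distances to all others) for each node — A:14, B:20, C:15, D:15, E:20, F:15, G:19, H:19, I:16, J:23.
The smallest farness is 14, for A, so A has the highest closeness.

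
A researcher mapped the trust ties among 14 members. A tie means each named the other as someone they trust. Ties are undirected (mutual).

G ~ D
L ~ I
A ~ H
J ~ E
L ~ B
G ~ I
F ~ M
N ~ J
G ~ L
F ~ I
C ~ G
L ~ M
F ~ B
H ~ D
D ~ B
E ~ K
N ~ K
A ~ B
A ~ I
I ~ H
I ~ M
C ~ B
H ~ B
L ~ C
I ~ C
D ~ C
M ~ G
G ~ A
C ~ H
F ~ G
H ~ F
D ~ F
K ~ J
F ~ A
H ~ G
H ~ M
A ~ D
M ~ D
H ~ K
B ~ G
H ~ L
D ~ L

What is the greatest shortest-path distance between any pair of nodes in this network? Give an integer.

Eccentricity of each node (its greatest distance to any other): A:3, B:3, C:3, D:3, E:3, F:3, G:3, H:2, I:3, J:3, K:2, L:3, M:3, N:3.
The maximum eccentricity is 3, realized for instance by the pair I–E via I – H – K – E. So the diameter is 3.

3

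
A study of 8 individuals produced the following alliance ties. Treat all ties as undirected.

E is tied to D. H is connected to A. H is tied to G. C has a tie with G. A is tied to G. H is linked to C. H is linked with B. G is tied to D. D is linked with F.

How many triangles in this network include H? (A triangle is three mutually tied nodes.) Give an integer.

H's neighbors: A, B, C, and G.
Neighbor pairs that are themselves tied: H–A–G; H–C–G. Each forms one triangle with H, for 2 in total.

2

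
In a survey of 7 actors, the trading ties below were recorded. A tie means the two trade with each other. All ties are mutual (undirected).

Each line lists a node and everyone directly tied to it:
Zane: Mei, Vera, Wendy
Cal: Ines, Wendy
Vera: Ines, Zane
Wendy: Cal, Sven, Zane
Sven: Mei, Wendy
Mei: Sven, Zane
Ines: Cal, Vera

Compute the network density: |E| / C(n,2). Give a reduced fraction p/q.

8/21

There are 8 edges and 7 nodes, so the maximum possible is C(7,2) = 21.
Density = 8/21.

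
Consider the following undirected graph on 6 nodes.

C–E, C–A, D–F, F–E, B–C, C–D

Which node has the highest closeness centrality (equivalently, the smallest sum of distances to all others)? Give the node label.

Farness (sum of distances to all others) for each node — A:10, B:10, C:6, D:8, E:8, F:10.
The smallest farness is 6, for C, so C has the highest closeness.

C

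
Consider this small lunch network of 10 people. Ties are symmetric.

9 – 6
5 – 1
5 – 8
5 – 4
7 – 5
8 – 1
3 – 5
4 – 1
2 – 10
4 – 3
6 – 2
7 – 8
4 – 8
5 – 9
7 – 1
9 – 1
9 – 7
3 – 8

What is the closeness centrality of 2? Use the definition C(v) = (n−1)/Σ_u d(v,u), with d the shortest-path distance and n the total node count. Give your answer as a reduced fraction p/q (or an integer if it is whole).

Distances from 2: 1:3, 3:4, 4:4, 5:3, 6:1, 7:3, 8:4, 9:2, 10:1. Sum = 25.
n = 10, so closeness = 9/25.

9/25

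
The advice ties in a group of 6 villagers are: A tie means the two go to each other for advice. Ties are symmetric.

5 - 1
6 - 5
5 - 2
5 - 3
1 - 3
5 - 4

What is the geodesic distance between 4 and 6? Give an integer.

One shortest route is 4 – 5 – 6, which uses 2 edges, and 4 and 6 are not directly tied, so nothing shorter exists. So d(4,6) = 2.

2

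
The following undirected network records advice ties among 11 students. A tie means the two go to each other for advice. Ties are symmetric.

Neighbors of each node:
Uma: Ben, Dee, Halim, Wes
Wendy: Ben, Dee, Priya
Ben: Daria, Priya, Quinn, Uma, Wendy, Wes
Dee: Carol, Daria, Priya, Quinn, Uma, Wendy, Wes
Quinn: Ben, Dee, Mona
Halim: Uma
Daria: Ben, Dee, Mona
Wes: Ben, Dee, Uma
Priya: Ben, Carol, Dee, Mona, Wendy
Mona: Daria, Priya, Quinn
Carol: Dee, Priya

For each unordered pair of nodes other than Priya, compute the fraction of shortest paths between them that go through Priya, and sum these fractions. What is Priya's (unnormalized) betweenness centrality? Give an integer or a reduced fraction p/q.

16/3

Pairs whose geodesics pass through Priya — Wes–Mona: 2/6; Ben–Carol: 1; Ben–Dee: 1/6; Ben–Mona: 1/3; Halim–Mona: 2/6; Wendy–Carol: 1/2; Wendy–Mona: 1; Uma–Mona: 2/6; Carol–Mona: 1; Dee–Mona: 1/3.
All other pairs contribute 0.
Summing the contributions gives betweenness(Priya) = 16/3.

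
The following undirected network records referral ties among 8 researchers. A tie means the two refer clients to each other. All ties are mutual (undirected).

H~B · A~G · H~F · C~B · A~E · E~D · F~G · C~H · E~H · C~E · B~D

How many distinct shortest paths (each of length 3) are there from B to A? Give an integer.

3

The shortest distance is 3. The length-3 paths are: B–C–E–A; B–D–E–A; B–H–E–A.
That gives 3 distinct shortest paths.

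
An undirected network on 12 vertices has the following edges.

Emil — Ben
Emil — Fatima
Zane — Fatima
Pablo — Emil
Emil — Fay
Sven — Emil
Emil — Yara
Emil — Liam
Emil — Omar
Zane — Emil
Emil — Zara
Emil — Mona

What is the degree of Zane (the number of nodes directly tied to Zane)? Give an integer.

Zane is directly tied to Emil and Fatima. That is 2 neighbors, so the degree of Zane is 2.

2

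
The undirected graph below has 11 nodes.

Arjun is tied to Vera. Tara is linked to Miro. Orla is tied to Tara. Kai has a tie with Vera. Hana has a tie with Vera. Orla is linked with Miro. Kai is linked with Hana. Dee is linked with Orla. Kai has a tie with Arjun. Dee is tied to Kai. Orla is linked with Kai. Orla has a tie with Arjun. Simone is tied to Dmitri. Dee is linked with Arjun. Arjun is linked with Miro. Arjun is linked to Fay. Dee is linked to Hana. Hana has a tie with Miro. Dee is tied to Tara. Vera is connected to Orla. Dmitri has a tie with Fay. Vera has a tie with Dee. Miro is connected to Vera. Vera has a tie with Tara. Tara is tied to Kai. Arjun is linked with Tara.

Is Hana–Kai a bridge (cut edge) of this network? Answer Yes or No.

No

Even without that edge, Hana still reaches Kai via Hana – Dee – Kai, so the network stays connected. Not a bridge.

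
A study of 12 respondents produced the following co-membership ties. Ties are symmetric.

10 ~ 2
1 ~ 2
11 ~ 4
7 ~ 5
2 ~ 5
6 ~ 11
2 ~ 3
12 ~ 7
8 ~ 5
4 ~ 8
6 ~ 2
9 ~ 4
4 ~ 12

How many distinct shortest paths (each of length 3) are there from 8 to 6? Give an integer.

2

The shortest distance is 3. The length-3 paths are: 8–4–11–6; 8–5–2–6.
That gives 2 distinct shortest paths.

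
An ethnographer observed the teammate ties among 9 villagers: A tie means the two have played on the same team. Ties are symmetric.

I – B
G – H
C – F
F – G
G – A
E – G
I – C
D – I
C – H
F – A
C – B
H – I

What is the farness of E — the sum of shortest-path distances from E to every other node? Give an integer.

Distances from E: A:2, B:4, C:3, D:4, F:2, G:1, H:2, I:3.
Sum = 2 + 4 + 3 + 4 + 2 + 1 + 2 + 3 = 21.

21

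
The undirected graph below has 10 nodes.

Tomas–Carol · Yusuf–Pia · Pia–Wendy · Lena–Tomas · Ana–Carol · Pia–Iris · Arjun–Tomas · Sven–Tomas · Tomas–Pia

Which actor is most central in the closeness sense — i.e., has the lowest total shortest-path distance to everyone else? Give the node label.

Tomas

Farness (sum of distances to all others) for each node — Ana:27, Arjun:21, Carol:19, Iris:23, Lena:21, Pia:15, Sven:21, Tomas:13, Wendy:23, Yusuf:23.
The smallest farness is 13, for Tomas, so Tomas has the highest closeness.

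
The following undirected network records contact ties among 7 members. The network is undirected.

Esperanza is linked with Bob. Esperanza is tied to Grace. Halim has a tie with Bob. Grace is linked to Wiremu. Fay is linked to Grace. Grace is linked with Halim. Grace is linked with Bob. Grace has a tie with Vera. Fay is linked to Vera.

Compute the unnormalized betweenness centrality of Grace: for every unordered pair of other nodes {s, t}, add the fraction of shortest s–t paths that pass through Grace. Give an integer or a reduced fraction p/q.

Pairs whose geodesics pass through Grace — Bob–Fay: 1; Bob–Vera: 1; Bob–Wiremu: 1; Fay–Halim: 1; Fay–Esperanza: 1; Fay–Wiremu: 1; Halim–Vera: 1; Halim–Esperanza: 1/2; Halim–Wiremu: 1; Vera–Esperanza: 1; Vera–Wiremu: 1; Esperanza–Wiremu: 1.
All other pairs contribute 0.
Summing the contributions gives betweenness(Grace) = 23/2.

23/2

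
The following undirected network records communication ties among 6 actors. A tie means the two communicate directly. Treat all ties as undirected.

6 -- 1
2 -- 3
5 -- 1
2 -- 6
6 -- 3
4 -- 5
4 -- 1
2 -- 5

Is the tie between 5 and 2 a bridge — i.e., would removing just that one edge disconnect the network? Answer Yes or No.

Even without that edge, 5 still reaches 2 via 5 – 1 – 6 – 2, so the network stays connected. Not a bridge.

No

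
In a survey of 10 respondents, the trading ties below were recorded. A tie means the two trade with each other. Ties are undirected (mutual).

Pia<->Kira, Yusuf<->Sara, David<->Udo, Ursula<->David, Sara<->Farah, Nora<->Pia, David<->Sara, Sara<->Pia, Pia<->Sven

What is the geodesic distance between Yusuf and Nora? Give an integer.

One shortest route is Yusuf – Sara – Pia – Nora, which uses 3 edges, and at distance 2 from Yusuf we only reach {David, Farah, Pia}, which does not include Nora. So d(Yusuf,Nora) = 3.

3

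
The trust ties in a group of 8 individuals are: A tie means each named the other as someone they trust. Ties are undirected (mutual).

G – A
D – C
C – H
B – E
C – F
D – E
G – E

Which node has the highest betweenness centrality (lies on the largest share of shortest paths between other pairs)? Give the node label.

E

Unnormalized betweenness of each node: A:0, B:0, C:11, D:12, E:14, F:0, G:6, H:0.
E has the largest value, 14, making it the main broker — the node through which the most shortest paths run.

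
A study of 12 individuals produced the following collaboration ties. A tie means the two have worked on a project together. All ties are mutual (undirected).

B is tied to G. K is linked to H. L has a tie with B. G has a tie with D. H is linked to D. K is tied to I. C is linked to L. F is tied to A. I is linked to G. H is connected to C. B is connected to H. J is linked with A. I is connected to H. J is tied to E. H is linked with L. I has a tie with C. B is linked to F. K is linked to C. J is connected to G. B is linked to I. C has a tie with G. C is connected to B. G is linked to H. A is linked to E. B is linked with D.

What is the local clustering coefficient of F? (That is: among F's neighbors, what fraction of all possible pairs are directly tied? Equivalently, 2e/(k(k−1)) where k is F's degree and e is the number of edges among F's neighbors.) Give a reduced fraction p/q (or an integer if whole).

F's neighbors: A and B (k = 2).
Possible neighbor pairs: C(2,2) = 1. Edges among them: none → e = 0.
Clustering(F) = 0/1.

0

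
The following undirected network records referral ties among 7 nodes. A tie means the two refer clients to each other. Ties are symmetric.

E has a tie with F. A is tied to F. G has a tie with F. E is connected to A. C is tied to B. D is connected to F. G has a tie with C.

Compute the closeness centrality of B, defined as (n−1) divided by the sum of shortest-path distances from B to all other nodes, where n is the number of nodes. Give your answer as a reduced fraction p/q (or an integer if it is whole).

1/3

Distances from B: A:4, C:1, D:4, E:4, F:3, G:2. Sum = 18.
n = 7, so closeness = 6/18 = 1/3.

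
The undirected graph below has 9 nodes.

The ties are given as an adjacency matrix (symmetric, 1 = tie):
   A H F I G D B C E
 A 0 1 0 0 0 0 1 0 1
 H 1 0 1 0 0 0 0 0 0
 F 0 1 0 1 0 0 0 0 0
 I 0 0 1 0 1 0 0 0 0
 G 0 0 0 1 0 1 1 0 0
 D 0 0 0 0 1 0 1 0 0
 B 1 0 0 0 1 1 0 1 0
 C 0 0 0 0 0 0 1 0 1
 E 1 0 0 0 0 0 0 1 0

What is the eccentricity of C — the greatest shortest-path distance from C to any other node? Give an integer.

4

Distances from C: A:2, B:1, D:2, E:1, F:4, G:2, H:3, I:3.
The largest is 4 (to F), so the eccentricity of C is 4.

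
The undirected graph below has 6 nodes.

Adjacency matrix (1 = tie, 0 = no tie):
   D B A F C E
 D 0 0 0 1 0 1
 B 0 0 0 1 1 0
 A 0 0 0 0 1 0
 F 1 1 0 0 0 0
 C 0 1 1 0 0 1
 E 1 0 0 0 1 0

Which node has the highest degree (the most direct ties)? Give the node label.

C

Degrees — A:1, B:2, C:3, D:2, E:2, F:2.
The maximum is 3, attained only by C.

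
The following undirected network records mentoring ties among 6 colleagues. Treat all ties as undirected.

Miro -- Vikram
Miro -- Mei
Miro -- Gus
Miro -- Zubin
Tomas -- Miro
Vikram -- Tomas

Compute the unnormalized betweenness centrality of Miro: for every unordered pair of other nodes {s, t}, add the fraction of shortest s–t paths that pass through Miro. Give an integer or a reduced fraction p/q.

Pairs whose geodesics pass through Miro — Tomas–Mei: 1; Tomas–Zubin: 1; Tomas–Gus: 1; Mei–Zubin: 1; Mei–Vikram: 1; Mei–Gus: 1; Zubin–Vikram: 1; Zubin–Gus: 1; Vikram–Gus: 1.
All other pairs contribute 0.
Summing the contributions gives betweenness(Miro) = 9.

9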